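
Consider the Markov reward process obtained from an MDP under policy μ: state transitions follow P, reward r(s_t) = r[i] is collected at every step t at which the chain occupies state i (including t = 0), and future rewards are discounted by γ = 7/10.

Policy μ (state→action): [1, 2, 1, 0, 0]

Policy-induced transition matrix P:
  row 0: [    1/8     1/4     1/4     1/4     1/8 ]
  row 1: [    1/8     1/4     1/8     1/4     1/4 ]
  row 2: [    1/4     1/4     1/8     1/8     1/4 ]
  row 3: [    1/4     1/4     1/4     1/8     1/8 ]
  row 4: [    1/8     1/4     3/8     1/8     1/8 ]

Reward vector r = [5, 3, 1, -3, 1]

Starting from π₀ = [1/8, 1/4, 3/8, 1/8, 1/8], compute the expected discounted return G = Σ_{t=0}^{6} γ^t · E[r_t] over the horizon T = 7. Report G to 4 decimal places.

t=0: π = [0.1250, 0.2500, 0.3750, 0.1250, 0.1250], E[r] = 1.5000, γ^t·E[r] = 1.500000, running G = 1.500000
t=1: π = [0.1875, 0.2500, 0.1875, 0.1719, 0.2031], E[r] = 1.5625, γ^t·E[r] = 1.093750, running G = 2.593750
t=2: π = [0.1699, 0.2500, 0.2207, 0.1797, 0.1797], E[r] = 1.4609, γ^t·E[r] = 0.715859, running G = 3.309609
t=3: π = [0.1750, 0.2500, 0.2136, 0.1775, 0.1838], E[r] = 1.4902, γ^t·E[r] = 0.511150, running G = 3.820760
t=4: π = [0.1739, 0.2500, 0.2150, 0.1781, 0.1830], E[r] = 1.4830, γ^t·E[r] = 0.356076, running G = 4.176836
t=5: π = [0.1741, 0.2500, 0.2147, 0.1780, 0.1831], E[r] = 1.4846, γ^t·E[r] = 0.249523, running G = 4.426358
t=6: π = [0.1741, 0.2500, 0.2148, 0.1780, 0.1831], E[r] = 1.4843, γ^t·E[r] = 0.174625, running G = 4.600984

G = 4.6010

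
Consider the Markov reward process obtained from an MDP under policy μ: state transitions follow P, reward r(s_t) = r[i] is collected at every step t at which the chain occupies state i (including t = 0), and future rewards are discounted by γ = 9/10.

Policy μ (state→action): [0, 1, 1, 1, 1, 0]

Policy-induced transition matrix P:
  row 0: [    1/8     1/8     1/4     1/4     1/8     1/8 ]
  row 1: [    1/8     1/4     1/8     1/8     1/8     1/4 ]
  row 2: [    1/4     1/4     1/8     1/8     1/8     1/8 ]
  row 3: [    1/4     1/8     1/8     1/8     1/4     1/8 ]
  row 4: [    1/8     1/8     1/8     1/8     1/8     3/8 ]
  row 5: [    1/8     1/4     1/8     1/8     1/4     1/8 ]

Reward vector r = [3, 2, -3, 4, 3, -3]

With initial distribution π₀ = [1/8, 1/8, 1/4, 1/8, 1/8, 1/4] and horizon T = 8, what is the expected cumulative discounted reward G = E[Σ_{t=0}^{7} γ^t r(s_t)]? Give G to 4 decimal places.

t=0: π = [0.1250, 0.1250, 0.2500, 0.1250, 0.1250, 0.2500], E[r] = 0.0000, γ^t·E[r] = 0.000000, running G = 0.000000
t=1: π = [0.1719, 0.2031, 0.1406, 0.1406, 0.1719, 0.1719], E[r] = 1.0625, γ^t·E[r] = 0.956250, running G = 0.956250
t=2: π = [0.1602, 0.1895, 0.1465, 0.1465, 0.1641, 0.1934], E[r] = 0.9180, γ^t·E[r] = 0.743555, running G = 1.699805
t=3: π = [0.1616, 0.1912, 0.1450, 0.1450, 0.1675, 0.1897], E[r] = 0.9456, γ^t·E[r] = 0.689311, running G = 2.389115
t=4: π = [0.1613, 0.1907, 0.1452, 0.1452, 0.1668, 0.1908], E[r] = 0.9387, γ^t·E[r] = 0.615855, running G = 3.004970
t=5: π = [0.1613, 0.1908, 0.1452, 0.1452, 0.1670, 0.1906], E[r] = 0.9401, γ^t·E[r] = 0.555100, running G = 3.560070
t=6: π = [0.1613, 0.1908, 0.1452, 0.1452, 0.1670, 0.1906], E[r] = 0.9397, γ^t·E[r] = 0.499420, running G = 4.059490
t=7: π = [0.1613, 0.1908, 0.1452, 0.1452, 0.1670, 0.1906], E[r] = 0.9398, γ^t·E[r] = 0.449509, running G = 4.508999

G = 4.5090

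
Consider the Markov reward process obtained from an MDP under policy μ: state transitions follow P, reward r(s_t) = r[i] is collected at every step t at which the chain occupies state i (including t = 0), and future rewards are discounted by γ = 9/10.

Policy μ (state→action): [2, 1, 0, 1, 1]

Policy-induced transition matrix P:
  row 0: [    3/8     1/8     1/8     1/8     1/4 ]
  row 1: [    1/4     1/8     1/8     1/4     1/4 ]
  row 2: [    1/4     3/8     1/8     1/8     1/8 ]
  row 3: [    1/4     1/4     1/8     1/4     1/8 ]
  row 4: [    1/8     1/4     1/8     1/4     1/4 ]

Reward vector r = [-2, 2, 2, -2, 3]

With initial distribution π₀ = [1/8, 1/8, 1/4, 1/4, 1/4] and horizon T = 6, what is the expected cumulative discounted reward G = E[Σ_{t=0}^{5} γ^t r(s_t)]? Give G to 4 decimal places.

G = 2.1822

t=0: π = [0.1250, 0.1250, 0.2500, 0.2500, 0.2500], E[r] = 0.7500, γ^t·E[r] = 0.750000, running G = 0.750000
t=1: π = [0.2344, 0.2500, 0.1250, 0.2031, 0.1875], E[r] = 0.4375, γ^t·E[r] = 0.393750, running G = 1.143750
t=2: π = [0.2559, 0.2051, 0.1250, 0.2051, 0.2090], E[r] = 0.3652, γ^t·E[r] = 0.295840, running G = 1.439590
t=3: π = [0.2559, 0.2080, 0.1250, 0.2024, 0.2087], E[r] = 0.3757, γ^t·E[r] = 0.273909, running G = 1.713499
t=4: π = [0.2559, 0.2076, 0.1250, 0.2024, 0.2091], E[r] = 0.3759, γ^t·E[r] = 0.246658, running G = 1.960157
t=5: π = [0.2559, 0.2077, 0.1250, 0.2024, 0.2091], E[r] = 0.3761, γ^t·E[r] = 0.222091, running G = 2.182248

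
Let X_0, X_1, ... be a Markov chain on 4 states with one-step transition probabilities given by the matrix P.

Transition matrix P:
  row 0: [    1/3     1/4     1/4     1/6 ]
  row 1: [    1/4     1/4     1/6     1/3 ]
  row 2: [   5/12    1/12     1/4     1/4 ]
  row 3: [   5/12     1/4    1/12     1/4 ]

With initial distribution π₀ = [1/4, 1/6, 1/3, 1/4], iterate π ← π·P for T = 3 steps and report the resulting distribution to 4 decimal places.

t=0: π = [0.2500, 0.1667, 0.3333, 0.2500]
t=1: π = [0.3681, 0.1944, 0.1944, 0.2431]
t=2: π = [0.3536, 0.2176, 0.1933, 0.2355]
t=3: π = [0.3509, 0.2178, 0.1926, 0.2387]

π = [0.3509, 0.2178, 0.1926, 0.2387]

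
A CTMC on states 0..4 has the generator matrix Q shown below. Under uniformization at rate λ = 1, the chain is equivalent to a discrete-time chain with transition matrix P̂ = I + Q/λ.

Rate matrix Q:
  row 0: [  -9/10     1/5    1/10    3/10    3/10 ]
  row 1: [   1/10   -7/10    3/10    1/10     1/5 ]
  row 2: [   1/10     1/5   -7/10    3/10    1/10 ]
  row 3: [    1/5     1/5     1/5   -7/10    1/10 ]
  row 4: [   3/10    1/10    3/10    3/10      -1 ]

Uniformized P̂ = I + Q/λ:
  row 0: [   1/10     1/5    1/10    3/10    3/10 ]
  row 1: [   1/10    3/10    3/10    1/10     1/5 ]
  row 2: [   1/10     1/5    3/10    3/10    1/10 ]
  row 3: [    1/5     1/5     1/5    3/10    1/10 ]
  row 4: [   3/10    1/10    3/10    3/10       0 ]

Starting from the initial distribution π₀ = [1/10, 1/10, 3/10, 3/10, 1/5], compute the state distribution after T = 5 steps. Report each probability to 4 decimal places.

π = [0.1535, 0.2069, 0.2435, 0.2586, 0.1375]

t=0: π = [0.1000, 0.1000, 0.3000, 0.3000, 0.2000]
t=1: π = [0.1700, 0.1900, 0.2500, 0.2800, 0.1100]
t=2: π = [0.1500, 0.2080, 0.2380, 0.2620, 0.1420]
t=3: π = [0.1546, 0.2066, 0.2438, 0.2584, 0.1366]
t=4: π = [0.1532, 0.2070, 0.2432, 0.2587, 0.1379]
t=5: π = [0.1535, 0.2069, 0.2435, 0.2586, 0.1375]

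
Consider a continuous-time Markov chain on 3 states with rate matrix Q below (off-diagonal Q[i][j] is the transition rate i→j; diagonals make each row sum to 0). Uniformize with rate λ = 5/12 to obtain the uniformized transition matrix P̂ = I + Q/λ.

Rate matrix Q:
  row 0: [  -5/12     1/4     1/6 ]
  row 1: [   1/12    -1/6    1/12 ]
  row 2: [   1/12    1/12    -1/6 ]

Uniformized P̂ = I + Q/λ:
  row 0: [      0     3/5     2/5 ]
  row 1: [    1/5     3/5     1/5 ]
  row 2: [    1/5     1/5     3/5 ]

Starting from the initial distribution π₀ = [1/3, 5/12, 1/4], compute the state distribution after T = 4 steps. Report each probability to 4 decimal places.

π = [0.1669, 0.4464, 0.3867]

t=0: π = [0.3333, 0.4167, 0.2500]
t=1: π = [0.1333, 0.5000, 0.3667]
t=2: π = [0.1733, 0.4533, 0.3733]
t=3: π = [0.1653, 0.4507, 0.3840]
t=4: π = [0.1669, 0.4464, 0.3867]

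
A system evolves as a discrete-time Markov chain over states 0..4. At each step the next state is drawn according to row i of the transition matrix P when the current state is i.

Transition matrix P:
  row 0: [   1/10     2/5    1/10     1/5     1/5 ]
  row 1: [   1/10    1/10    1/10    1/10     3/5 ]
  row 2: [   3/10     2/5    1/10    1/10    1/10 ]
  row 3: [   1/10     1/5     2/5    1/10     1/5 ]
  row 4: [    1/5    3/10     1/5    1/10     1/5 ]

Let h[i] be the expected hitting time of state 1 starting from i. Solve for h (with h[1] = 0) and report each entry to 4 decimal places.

First-step conditioning: h[1] = 0; for i ≠ 1, h[i] = 1 + Σ_k P[i][k]·h[k].
  h[0] = 1 + 1/10·h[0] + 1/10·h[2] + 1/5·h[3] + 1/5·h[4]
  h[2] = 1 + 3/10·h[0] + 1/10·h[2] + 1/10·h[3] + 1/10·h[4]
  h[3] = 1 + 1/10·h[0] + 2/5·h[2] + 1/10·h[3] + 1/5·h[4]
  h[4] = 1 + 1/5·h[0] + 1/5·h[2] + 1/10·h[3] + 1/5·h[4]
Solving the 4×4 linear system over states ≠ 1 gives exactly h = [11380/4001, 0, 11090/4001, 13370/4001, 12290/4001] (h[1] = 0 is the target).

h = [2.8443, 0.0000, 2.7718, 3.3417, 3.0717]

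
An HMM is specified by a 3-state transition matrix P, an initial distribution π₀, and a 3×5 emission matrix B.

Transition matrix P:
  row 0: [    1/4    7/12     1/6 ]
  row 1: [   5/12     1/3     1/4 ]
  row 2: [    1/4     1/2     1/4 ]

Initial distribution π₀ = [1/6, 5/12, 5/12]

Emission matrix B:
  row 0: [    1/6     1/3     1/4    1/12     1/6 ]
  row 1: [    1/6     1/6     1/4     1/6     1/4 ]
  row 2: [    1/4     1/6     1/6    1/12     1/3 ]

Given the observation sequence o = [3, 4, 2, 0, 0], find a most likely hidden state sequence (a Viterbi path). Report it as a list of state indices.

t=0: δ = [1.389e-02, 6.944e-02, 3.472e-02]  (obs o_0=3)
t=1: δ = [4.823e-03, 5.787e-03, 5.787e-03]  ψ = [1, 1, 1]  (obs o_1=4)
t=2: δ = [6.028e-04, 7.234e-04, 2.411e-04]  ψ = [1, 2, 1]  (obs o_2=2)
t=3: δ = [5.023e-05, 5.861e-05, 4.521e-05]  ψ = [1, 0, 1]  (obs o_3=0)
t=4: δ = [4.070e-06, 4.884e-06, 3.663e-06]  ψ = [1, 0, 1]  (obs o_4=0)
backtrack: best end state = 1; path = [1, 2, 1, 0, 1]

path = [1, 2, 1, 0, 1]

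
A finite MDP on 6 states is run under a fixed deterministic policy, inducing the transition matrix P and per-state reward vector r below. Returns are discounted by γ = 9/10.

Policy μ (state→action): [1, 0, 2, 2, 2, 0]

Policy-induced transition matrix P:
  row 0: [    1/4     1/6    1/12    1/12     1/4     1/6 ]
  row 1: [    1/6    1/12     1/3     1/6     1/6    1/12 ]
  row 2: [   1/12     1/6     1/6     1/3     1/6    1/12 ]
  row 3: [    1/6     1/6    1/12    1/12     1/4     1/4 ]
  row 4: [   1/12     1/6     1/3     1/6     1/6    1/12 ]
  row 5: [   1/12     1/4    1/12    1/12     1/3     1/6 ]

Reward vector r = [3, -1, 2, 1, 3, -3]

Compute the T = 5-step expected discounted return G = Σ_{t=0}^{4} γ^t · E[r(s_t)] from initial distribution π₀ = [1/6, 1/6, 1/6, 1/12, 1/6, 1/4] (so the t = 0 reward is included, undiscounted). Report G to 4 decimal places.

G = 3.6899

t=0: π = [0.1667, 0.1667, 0.1667, 0.0833, 0.1667, 0.2500], E[r] = 0.5000, γ^t·E[r] = 0.500000, running G = 0.500000
t=1: π = [0.1319, 0.1736, 0.1806, 0.1528, 0.2292, 0.1319], E[r] = 1.0278, γ^t·E[r] = 0.925000, running G = 1.425000
t=2: π = [0.1325, 0.1632, 0.1991, 0.1620, 0.2124, 0.1308], E[r] = 1.0394, γ^t·E[r] = 0.841875, running G = 2.266875
t=3: π = [0.1325, 0.1640, 0.1938, 0.1644, 0.2130, 0.1323], E[r] = 1.0278, γ^t·E[r] = 0.749285, running G = 3.016160
t=4: π = [0.1328, 0.1640, 0.1937, 0.1632, 0.2135, 0.1328], E[r] = 1.0270, γ^t·E[r] = 0.673787, running G = 3.689947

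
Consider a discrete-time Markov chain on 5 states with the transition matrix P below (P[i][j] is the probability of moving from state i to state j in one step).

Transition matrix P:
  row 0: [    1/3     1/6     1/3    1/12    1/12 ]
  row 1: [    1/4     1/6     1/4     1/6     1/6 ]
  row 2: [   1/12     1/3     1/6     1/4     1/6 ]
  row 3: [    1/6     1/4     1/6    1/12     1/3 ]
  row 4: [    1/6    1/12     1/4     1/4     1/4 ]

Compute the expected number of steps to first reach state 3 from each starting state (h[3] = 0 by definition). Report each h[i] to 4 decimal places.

First-step conditioning: h[3] = 0; for i ≠ 3, h[i] = 1 + Σ_k P[i][k]·h[k].
  h[0] = 1 + 1/3·h[0] + 1/6·h[1] + 1/3·h[2] + 1/12·h[4]
  h[1] = 1 + 1/4·h[0] + 1/6·h[1] + 1/4·h[2] + 1/6·h[4]
  h[2] = 1 + 1/12·h[0] + 1/3·h[1] + 1/6·h[2] + 1/6·h[4]
  h[4] = 1 + 1/6·h[0] + 1/12·h[1] + 1/4·h[2] + 1/4·h[4]
Solving the 4×4 linear system over states ≠ 3 gives exactly h = [20724/3475, 18984/3475, 17256/3475, 0, 684/139] (h[3] = 0 is the target).

h = [5.9637, 5.4630, 4.9658, 0.0000, 4.9209]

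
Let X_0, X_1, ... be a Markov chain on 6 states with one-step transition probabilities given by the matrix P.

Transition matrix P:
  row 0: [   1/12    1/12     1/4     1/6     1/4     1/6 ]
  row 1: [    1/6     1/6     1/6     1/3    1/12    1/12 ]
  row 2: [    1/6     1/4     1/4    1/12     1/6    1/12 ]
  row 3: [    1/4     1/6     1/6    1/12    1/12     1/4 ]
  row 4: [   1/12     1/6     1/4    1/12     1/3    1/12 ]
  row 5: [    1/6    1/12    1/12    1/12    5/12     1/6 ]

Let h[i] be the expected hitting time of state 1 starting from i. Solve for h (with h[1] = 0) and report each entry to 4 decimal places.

h = [6.6599, 0.0000, 5.6178, 6.3257, 6.0754, 6.7640]

First-step conditioning: h[1] = 0; for i ≠ 1, h[i] = 1 + Σ_k P[i][k]·h[k].
  h[0] = 1 + 1/12·h[0] + 1/4·h[2] + 1/6·h[3] + 1/4·h[4] + 1/6·h[5]
  h[2] = 1 + 1/6·h[0] + 1/4·h[2] + 1/12·h[3] + 1/6·h[4] + 1/12·h[5]
  h[3] = 1 + 1/4·h[0] + 1/6·h[2] + 1/12·h[3] + 1/12·h[4] + 1/4·h[5]
  h[4] = 1 + 1/12·h[0] + 1/4·h[2] + 1/12·h[3] + 1/3·h[4] + 1/12·h[5]
  h[5] = 1 + 1/6·h[0] + 1/12·h[2] + 1/12·h[3] + 5/12·h[4] + 1/6·h[5]
Solving the 5×5 linear system over states ≠ 1 gives exactly h = [10203/1532, 0, 17213/3064, 9691/1532, 18615/3064, 20725/3064] (h[1] = 0 is the target).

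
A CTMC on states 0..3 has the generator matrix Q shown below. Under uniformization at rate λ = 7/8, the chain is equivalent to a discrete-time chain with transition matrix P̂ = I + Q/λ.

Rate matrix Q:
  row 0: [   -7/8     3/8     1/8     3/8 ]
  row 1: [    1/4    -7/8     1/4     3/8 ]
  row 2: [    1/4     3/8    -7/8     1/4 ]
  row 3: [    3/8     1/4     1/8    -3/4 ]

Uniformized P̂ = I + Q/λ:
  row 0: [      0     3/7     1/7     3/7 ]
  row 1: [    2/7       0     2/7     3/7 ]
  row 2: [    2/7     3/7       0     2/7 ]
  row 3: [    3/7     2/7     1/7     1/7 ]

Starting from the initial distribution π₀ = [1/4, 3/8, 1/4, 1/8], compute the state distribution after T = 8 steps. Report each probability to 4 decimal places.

t=0: π = [0.2500, 0.3750, 0.2500, 0.1250]
t=1: π = [0.2321, 0.2500, 0.1607, 0.3571]
t=2: π = [0.2704, 0.2704, 0.1556, 0.3036]
t=3: π = [0.2518, 0.2693, 0.1593, 0.3196]
t=4: π = [0.2594, 0.2675, 0.1586, 0.3145]
t=5: π = [0.2565, 0.2690, 0.1584, 0.3161]
t=6: π = [0.2576, 0.2681, 0.1587, 0.3156]
t=7: π = [0.2572, 0.2686, 0.1585, 0.3157]
t=8: π = [0.2573, 0.2684, 0.1586, 0.3157]

π = [0.2573, 0.2684, 0.1586, 0.3157]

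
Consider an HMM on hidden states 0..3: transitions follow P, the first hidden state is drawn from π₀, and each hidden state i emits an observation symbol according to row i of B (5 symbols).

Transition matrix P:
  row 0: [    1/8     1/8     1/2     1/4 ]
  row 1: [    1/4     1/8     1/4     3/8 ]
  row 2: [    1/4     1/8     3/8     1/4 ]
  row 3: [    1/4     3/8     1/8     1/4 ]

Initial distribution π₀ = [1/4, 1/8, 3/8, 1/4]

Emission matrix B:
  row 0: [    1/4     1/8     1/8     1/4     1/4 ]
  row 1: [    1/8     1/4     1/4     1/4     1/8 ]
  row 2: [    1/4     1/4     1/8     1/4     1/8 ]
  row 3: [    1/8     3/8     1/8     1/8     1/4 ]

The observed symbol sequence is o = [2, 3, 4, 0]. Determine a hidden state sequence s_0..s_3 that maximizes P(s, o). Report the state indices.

t=0: δ = [3.125e-02, 3.125e-02, 4.688e-02, 3.125e-02]  (obs o_0=2)
t=1: δ = [2.930e-03, 2.930e-03, 4.395e-03, 1.465e-03]  ψ = [2, 3, 2, 1]  (obs o_1=3)
t=2: δ = [2.747e-04, 6.866e-05, 2.060e-04, 2.747e-04]  ψ = [2, 2, 2, 1]  (obs o_2=4)
t=3: δ = [1.717e-05, 1.287e-05, 3.433e-05, 8.583e-06]  ψ = [3, 3, 0, 0]  (obs o_3=0)
backtrack: best end state = 2; path = [2, 2, 0, 2]

path = [2, 2, 0, 2]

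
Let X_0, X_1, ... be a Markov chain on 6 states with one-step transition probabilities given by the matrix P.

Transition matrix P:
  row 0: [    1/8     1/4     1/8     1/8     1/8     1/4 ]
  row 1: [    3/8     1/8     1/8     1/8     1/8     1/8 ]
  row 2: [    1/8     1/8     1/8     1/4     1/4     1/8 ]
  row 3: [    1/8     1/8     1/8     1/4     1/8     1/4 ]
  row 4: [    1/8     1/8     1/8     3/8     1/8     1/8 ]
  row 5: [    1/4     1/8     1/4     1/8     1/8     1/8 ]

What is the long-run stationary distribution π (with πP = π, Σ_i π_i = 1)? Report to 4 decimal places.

Balance equations π_j = Σ_i π_i·P[i][j]:
  π_0 = 1/8·π_0 + 3/8·π_1 + 1/8·π_2 + 1/8·π_3 + 1/8·π_4 + 1/4·π_5
  π_1 = 1/4·π_0 + 1/8·π_1 + 1/8·π_2 + 1/8·π_3 + 1/8·π_4 + 1/8·π_5
  π_2 = 1/8·π_0 + 1/8·π_1 + 1/8·π_2 + 1/8·π_3 + 1/8·π_4 + 1/4·π_5
  π_3 = 1/8·π_0 + 1/8·π_1 + 1/4·π_2 + 1/4·π_3 + 3/8·π_4 + 1/8·π_5
  π_4 = 1/8·π_0 + 1/8·π_1 + 1/4·π_2 + 1/8·π_3 + 1/8·π_4 + 1/8·π_5
  normalize: π_0 + π_1 + π_2 + π_3 + π_4 + π_5 = 1
Solving the linear system gives exactly π = [3337/18167, 2688/18167, 2665/18167, 3720/18167, 2604/18167, 3153/18167].

π = [0.1837, 0.1480, 0.1467, 0.2048, 0.1433, 0.1736]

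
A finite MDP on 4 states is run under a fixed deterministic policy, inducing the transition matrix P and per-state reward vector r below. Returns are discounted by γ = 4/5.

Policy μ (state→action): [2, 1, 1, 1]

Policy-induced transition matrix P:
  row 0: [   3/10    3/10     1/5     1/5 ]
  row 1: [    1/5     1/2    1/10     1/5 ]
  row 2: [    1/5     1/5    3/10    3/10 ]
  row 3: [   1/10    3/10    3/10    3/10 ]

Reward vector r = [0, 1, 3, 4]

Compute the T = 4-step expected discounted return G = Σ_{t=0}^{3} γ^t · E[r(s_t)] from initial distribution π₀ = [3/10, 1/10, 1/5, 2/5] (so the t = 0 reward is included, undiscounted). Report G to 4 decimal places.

G = 6.2644

t=0: π = [0.3000, 0.1000, 0.2000, 0.4000], E[r] = 2.3000, γ^t·E[r] = 2.300000, running G = 2.300000
t=1: π = [0.1900, 0.3000, 0.2500, 0.2600], E[r] = 2.0900, γ^t·E[r] = 1.672000, running G = 3.972000
t=2: π = [0.1930, 0.3350, 0.2210, 0.2510], E[r] = 2.0020, γ^t·E[r] = 1.281280, running G = 5.253280
t=3: π = [0.1942, 0.3449, 0.2137, 0.2472], E[r] = 1.9748, γ^t·E[r] = 1.011098, running G = 6.264378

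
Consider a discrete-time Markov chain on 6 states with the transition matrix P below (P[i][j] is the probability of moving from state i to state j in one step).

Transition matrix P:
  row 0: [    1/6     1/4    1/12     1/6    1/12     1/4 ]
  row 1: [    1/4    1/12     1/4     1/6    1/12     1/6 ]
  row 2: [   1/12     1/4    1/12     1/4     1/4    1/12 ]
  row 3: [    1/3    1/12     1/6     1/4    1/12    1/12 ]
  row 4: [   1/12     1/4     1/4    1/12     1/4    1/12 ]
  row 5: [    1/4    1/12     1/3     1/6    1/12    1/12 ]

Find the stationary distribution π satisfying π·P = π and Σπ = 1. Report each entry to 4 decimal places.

Balance equations π_j = Σ_i π_i·P[i][j]:
  π_0 = 1/6·π_0 + 1/4·π_1 + 1/12·π_2 + 1/3·π_3 + 1/12·π_4 + 1/4·π_5
  π_1 = 1/4·π_0 + 1/12·π_1 + 1/4·π_2 + 1/12·π_3 + 1/4·π_4 + 1/12·π_5
  π_2 = 1/12·π_0 + 1/4·π_1 + 1/12·π_2 + 1/6·π_3 + 1/4·π_4 + 1/3·π_5
  π_3 = 1/6·π_0 + 1/6·π_1 + 1/4·π_2 + 1/4·π_3 + 1/12·π_4 + 1/6·π_5
  π_4 = 1/12·π_0 + 1/12·π_1 + 1/4·π_2 + 1/12·π_3 + 1/4·π_4 + 1/12·π_5
  normalize: π_0 + π_1 + π_2 + π_3 + π_4 + π_5 = 1
Solving the linear system gives exactly π = [663/3382, 286/1691, 1233/6764, 629/3382, 923/6764, 220/1691].

π = [0.1960, 0.1691, 0.1823, 0.1860, 0.1365, 0.1301]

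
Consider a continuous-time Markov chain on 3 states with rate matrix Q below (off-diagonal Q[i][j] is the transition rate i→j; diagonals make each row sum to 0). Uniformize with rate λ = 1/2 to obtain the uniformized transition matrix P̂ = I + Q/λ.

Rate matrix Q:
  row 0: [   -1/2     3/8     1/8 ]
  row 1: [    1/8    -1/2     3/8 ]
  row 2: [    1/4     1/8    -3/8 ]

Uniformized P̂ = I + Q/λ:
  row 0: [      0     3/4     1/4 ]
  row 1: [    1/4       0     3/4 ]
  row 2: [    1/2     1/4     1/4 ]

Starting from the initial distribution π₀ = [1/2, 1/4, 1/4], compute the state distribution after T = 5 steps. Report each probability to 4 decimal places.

t=0: π = [0.5000, 0.2500, 0.2500]
t=1: π = [0.1875, 0.4375, 0.3750]
t=2: π = [0.2969, 0.2344, 0.4688]
t=3: π = [0.2930, 0.3398, 0.3672]
t=4: π = [0.2686, 0.3115, 0.4199]
t=5: π = [0.2878, 0.3064, 0.4058]

π = [0.2878, 0.3064, 0.4058]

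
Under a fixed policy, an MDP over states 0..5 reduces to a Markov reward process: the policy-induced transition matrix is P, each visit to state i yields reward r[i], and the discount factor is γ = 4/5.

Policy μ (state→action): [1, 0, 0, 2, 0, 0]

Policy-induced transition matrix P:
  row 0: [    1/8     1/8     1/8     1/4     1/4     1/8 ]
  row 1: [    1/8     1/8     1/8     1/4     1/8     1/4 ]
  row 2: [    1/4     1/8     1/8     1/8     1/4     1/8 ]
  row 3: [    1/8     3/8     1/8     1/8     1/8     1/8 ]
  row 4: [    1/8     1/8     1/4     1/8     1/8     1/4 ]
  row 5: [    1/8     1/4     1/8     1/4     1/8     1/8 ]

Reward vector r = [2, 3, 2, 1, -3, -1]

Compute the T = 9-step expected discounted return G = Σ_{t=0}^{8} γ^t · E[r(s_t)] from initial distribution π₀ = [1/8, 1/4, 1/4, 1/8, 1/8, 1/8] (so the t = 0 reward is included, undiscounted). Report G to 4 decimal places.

t=0: π = [0.1250, 0.2500, 0.2500, 0.1250, 0.1250, 0.1250], E[r] = 1.1250, γ^t·E[r] = 1.125000, running G = 1.125000
t=1: π = [0.1563, 0.1719, 0.1406, 0.1875, 0.1719, 0.1719], E[r] = 0.6094, γ^t·E[r] = 0.487500, running G = 1.612500
t=2: π = [0.1426, 0.1934, 0.1465, 0.1875, 0.1621, 0.1680], E[r] = 0.6914, γ^t·E[r] = 0.442500, running G = 2.055000
t=3: π = [0.1433, 0.1929, 0.1453, 0.1880, 0.1611, 0.1694], E[r] = 0.6909, γ^t·E[r] = 0.353750, running G = 2.408750
t=4: π = [0.1432, 0.1932, 0.1451, 0.1882, 0.1611, 0.1693], E[r] = 0.6919, γ^t·E[r] = 0.283388, running G = 2.692138
t=5: π = [0.1431, 0.1932, 0.1451, 0.1882, 0.1610, 0.1693], E[r] = 0.6920, γ^t·E[r] = 0.226748, running G = 2.918885
t=6: π = [0.1431, 0.1932, 0.1451, 0.1882, 0.1610, 0.1693], E[r] = 0.6920, γ^t·E[r] = 0.181401, running G = 3.100286
t=7: π = [0.1431, 0.1932, 0.1451, 0.1882, 0.1610, 0.1693], E[r] = 0.6920, γ^t·E[r] = 0.145122, running G = 3.245408
t=8: π = [0.1431, 0.1932, 0.1451, 0.1882, 0.1610, 0.1693], E[r] = 0.6920, γ^t·E[r] = 0.116098, running G = 3.361506

G = 3.3615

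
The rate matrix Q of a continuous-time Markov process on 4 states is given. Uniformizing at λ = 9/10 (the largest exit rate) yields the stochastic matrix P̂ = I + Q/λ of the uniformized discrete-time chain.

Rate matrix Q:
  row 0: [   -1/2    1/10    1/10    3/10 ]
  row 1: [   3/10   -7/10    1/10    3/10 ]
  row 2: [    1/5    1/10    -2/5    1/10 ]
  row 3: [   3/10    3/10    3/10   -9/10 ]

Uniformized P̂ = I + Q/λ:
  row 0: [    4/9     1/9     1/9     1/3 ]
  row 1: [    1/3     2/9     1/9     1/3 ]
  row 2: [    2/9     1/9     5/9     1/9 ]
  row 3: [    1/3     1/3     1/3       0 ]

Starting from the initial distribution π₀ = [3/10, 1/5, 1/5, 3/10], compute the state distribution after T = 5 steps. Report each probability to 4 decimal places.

t=0: π = [0.3000, 0.2000, 0.2000, 0.3000]
t=1: π = [0.3444, 0.2000, 0.2667, 0.1889]
t=2: π = [0.3420, 0.1753, 0.2716, 0.2111]
t=3: π = [0.3412, 0.1775, 0.2787, 0.2026]
t=4: π = [0.3403, 0.1759, 0.2800, 0.2039]
t=5: π = [0.3400, 0.1760, 0.2809, 0.2032]

π = [0.3400, 0.1760, 0.2809, 0.2032]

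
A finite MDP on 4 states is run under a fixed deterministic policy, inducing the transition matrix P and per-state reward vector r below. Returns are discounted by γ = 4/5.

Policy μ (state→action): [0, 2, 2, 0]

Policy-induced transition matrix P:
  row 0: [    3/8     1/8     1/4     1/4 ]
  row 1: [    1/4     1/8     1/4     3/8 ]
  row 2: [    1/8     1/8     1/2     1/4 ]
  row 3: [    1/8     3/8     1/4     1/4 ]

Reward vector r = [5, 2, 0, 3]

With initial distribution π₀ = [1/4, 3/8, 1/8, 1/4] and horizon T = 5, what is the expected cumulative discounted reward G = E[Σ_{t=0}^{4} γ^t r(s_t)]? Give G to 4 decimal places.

t=0: π = [0.2500, 0.3750, 0.1250, 0.2500], E[r] = 2.7500, γ^t·E[r] = 2.750000, running G = 2.750000
t=1: π = [0.2344, 0.1875, 0.2813, 0.2969], E[r] = 2.4375, γ^t·E[r] = 1.950000, running G = 4.700000
t=2: π = [0.2070, 0.1992, 0.3203, 0.2734], E[r] = 2.2539, γ^t·E[r] = 1.442500, running G = 6.142500
t=3: π = [0.2017, 0.1934, 0.3301, 0.2749], E[r] = 2.2197, γ^t·E[r] = 1.136500, running G = 7.279000
t=4: π = [0.1996, 0.1937, 0.3325, 0.2742], E[r] = 2.2079, γ^t·E[r] = 0.904350, running G = 8.183350

G = 8.1834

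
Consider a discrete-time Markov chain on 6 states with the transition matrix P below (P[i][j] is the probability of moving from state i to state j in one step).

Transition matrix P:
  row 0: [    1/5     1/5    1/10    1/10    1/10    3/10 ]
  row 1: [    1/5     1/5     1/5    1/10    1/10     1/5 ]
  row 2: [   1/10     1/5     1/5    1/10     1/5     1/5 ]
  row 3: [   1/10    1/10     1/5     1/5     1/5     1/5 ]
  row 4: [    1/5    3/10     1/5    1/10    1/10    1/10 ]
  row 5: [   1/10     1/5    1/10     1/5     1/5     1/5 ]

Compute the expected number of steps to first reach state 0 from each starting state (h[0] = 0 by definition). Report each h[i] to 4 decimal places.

h = [0.0000, 6.6586, 7.3178, 7.3910, 6.5920, 7.3251]

First-step conditioning: h[0] = 0; for i ≠ 0, h[i] = 1 + Σ_k P[i][k]·h[k].
  h[1] = 1 + 1/5·h[1] + 1/5·h[2] + 1/10·h[3] + 1/10·h[4] + 1/5·h[5]
  h[2] = 1 + 1/5·h[1] + 1/5·h[2] + 1/10·h[3] + 1/5·h[4] + 1/5·h[5]
  h[3] = 1 + 1/10·h[1] + 1/5·h[2] + 1/5·h[3] + 1/5·h[4] + 1/5·h[5]
  h[4] = 1 + 3/10·h[1] + 1/5·h[2] + 1/10·h[3] + 1/10·h[4] + 1/10·h[5]
  h[5] = 1 + 1/5·h[1] + 1/10·h[2] + 1/5·h[3] + 1/5·h[4] + 1/5·h[5]
Solving the 5×5 linear system over states ≠ 0 gives exactly h = [0, 90910/13653, 99910/13653, 100910/13653, 10000/1517, 100010/13653] (h[0] = 0 is the target).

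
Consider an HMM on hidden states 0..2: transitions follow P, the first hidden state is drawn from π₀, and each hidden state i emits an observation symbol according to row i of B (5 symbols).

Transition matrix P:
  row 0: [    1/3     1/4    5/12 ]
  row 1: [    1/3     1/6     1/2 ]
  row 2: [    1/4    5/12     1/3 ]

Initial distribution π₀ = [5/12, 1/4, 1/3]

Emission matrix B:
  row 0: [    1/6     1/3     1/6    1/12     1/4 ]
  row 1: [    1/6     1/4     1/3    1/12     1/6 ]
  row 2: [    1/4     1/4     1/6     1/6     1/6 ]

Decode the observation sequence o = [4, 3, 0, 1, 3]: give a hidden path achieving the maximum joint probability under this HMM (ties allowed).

t=0: δ = [1.042e-01, 4.167e-02, 5.556e-02]  (obs o_0=4)
t=1: δ = [2.894e-03, 2.170e-03, 7.234e-03]  ψ = [0, 0, 0]  (obs o_1=3)
t=2: δ = [3.014e-04, 5.023e-04, 6.028e-04]  ψ = [2, 2, 2]  (obs o_2=0)
t=3: δ = [5.582e-05, 6.279e-05, 6.279e-05]  ψ = [1, 2, 1]  (obs o_3=1)
t=4: δ = [1.744e-06, 2.180e-06, 5.233e-06]  ψ = [1, 2, 1]  (obs o_4=3)
backtrack: best end state = 2; path = [0, 2, 2, 1, 2]

path = [0, 2, 2, 1, 2]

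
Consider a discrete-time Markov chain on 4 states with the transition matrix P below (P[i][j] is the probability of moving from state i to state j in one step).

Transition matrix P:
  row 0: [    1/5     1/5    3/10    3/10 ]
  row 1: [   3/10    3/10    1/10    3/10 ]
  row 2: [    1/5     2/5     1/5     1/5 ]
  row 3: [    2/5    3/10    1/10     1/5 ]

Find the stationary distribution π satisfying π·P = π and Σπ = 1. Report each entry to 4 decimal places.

π = [0.2803, 0.2893, 0.1734, 0.2570]

Balance equations π_j = Σ_i π_i·P[i][j]:
  π_0 = 1/5·π_0 + 3/10·π_1 + 1/5·π_2 + 2/5·π_3
  π_1 = 1/5·π_0 + 3/10·π_1 + 2/5·π_2 + 3/10·π_3
  π_2 = 3/10·π_0 + 1/10·π_1 + 1/5·π_2 + 1/10·π_3
  normalize: π_0 + π_1 + π_2 + π_3 = 1
Solving the linear system gives exactly π = [104/371, 46/159, 193/1113, 286/1113].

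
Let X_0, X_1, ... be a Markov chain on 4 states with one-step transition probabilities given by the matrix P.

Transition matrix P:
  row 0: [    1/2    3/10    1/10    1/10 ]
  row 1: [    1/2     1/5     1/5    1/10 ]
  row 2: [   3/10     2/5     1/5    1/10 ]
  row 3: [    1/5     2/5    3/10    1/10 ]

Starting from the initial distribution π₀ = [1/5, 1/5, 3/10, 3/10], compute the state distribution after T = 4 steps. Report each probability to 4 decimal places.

t=0: π = [0.2000, 0.2000, 0.3000, 0.3000]
t=1: π = [0.3500, 0.3400, 0.2100, 0.1000]
t=2: π = [0.4280, 0.2970, 0.1750, 0.1000]
t=3: π = [0.4350, 0.2978, 0.1672, 0.1000]
t=4: π = [0.4366, 0.2969, 0.1665, 0.1000]

π = [0.4366, 0.2969, 0.1665, 0.1000]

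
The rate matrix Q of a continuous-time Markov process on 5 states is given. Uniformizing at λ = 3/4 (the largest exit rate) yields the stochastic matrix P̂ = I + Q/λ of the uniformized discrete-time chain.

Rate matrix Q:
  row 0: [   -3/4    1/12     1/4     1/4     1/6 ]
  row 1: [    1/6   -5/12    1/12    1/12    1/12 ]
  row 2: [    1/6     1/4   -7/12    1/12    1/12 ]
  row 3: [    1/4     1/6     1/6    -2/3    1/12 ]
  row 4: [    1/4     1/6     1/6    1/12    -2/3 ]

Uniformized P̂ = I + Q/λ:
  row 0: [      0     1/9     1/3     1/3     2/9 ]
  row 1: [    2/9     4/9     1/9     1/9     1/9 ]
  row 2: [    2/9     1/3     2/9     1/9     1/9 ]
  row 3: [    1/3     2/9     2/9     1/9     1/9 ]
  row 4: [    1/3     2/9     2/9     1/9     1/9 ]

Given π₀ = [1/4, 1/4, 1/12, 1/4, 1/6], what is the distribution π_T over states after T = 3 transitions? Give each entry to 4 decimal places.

t=0: π = [0.2500, 0.2500, 0.0833, 0.2500, 0.1667]
t=1: π = [0.2130, 0.2593, 0.2222, 0.1667, 0.1389]
t=2: π = [0.2088, 0.2809, 0.2171, 0.1584, 0.1348]
t=3: π = [0.2084, 0.2856, 0.2142, 0.1575, 0.1343]

π = [0.2084, 0.2856, 0.2142, 0.1575, 0.1343]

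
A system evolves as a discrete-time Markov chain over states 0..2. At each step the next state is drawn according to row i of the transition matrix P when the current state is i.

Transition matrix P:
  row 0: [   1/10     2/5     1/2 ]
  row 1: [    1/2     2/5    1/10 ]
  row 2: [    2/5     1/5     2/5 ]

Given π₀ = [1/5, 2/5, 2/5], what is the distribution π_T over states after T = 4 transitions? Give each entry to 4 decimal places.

t=0: π = [0.2000, 0.4000, 0.4000]
t=1: π = [0.3800, 0.3200, 0.3000]
t=2: π = [0.3180, 0.3400, 0.3420]
t=3: π = [0.3386, 0.3316, 0.3298]
t=4: π = [0.3316, 0.3340, 0.3344]

π = [0.3316, 0.3340, 0.3344]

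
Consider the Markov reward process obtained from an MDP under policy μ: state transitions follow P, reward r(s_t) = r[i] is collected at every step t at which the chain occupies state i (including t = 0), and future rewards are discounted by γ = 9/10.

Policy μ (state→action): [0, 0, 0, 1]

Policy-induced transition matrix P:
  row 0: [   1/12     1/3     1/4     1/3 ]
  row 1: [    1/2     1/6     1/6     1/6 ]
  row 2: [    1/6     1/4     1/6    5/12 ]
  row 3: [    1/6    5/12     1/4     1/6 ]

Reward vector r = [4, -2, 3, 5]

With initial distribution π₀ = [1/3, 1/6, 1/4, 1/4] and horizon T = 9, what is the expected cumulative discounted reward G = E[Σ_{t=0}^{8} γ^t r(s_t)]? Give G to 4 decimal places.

t=0: π = [0.3333, 0.1667, 0.2500, 0.2500], E[r] = 3.0000, γ^t·E[r] = 3.000000, running G = 3.000000
t=1: π = [0.1944, 0.3056, 0.2153, 0.2847], E[r] = 2.2361, γ^t·E[r] = 2.012500, running G = 5.012500
t=2: π = [0.2523, 0.2882, 0.2066, 0.2529], E[r] = 2.3171, γ^t·E[r] = 1.876875, running G = 6.889375
t=3: π = [0.2417, 0.2892, 0.2088, 0.2604], E[r] = 2.3166, γ^t·E[r] = 1.688836, running G = 8.578211
t=4: π = [0.2429, 0.2894, 0.2085, 0.2591], E[r] = 2.3140, γ^t·E[r] = 1.518212, running G = 10.096423
t=5: π = [0.2429, 0.2893, 0.2085, 0.2593], E[r] = 2.3149, γ^t·E[r] = 1.366923, running G = 11.463346
t=6: π = [0.2429, 0.2893, 0.2085, 0.2593], E[r] = 2.3147, γ^t·E[r] = 1.230120, running G = 12.693466
t=7: π = [0.2429, 0.2893, 0.2085, 0.2593], E[r] = 2.3147, γ^t·E[r] = 1.107126, running G = 13.800592
t=8: π = [0.2429, 0.2893, 0.2085, 0.2593], E[r] = 2.3147, γ^t·E[r] = 0.996411, running G = 14.797003

G = 14.7970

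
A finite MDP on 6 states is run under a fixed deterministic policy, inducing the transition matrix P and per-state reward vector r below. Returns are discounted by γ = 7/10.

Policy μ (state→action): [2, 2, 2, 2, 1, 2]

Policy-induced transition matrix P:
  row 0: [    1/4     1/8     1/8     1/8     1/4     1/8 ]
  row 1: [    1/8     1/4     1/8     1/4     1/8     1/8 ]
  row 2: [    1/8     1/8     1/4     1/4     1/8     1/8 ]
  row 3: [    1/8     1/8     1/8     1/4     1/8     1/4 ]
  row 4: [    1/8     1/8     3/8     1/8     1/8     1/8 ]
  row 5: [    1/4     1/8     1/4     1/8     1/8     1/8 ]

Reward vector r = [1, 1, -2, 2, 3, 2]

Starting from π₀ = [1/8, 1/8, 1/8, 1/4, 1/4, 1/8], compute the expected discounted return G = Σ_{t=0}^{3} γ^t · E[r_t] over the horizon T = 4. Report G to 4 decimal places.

G = 3.0215

t=0: π = [0.1250, 0.1250, 0.1250, 0.2500, 0.2500, 0.1250], E[r] = 1.5000, γ^t·E[r] = 1.500000, running G = 1.500000
t=1: π = [0.1563, 0.1406, 0.2188, 0.1875, 0.1406, 0.1563], E[r] = 0.9688, γ^t·E[r] = 0.678125, running G = 2.178125
t=2: π = [0.1641, 0.1426, 0.2070, 0.1934, 0.1445, 0.1484], E[r] = 1.0098, γ^t·E[r] = 0.494785, running G = 2.672910
t=3: π = [0.1641, 0.1428, 0.2056, 0.1929, 0.1455, 0.1492], E[r] = 1.0164, γ^t·E[r] = 0.348611, running G = 3.021521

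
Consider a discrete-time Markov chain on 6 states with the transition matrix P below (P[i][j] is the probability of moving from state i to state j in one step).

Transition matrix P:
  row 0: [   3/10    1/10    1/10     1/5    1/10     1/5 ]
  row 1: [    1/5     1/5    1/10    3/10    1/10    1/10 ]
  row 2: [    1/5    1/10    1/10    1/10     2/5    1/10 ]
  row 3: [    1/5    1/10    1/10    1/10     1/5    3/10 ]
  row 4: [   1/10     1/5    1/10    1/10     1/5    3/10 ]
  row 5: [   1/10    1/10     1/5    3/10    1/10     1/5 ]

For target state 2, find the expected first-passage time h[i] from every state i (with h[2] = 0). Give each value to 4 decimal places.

h = [8.1909, 8.2737, 0.0000, 8.1090, 8.1172, 7.3636]

First-step conditioning: h[2] = 0; for i ≠ 2, h[i] = 1 + Σ_k P[i][k]·h[k].
  h[0] = 1 + 3/10·h[0] + 1/10·h[1] + 1/5·h[3] + 1/10·h[4] + 1/5·h[5]
  h[1] = 1 + 1/5·h[0] + 1/5·h[1] + 3/10·h[3] + 1/10·h[4] + 1/10·h[5]
  h[3] = 1 + 1/5·h[0] + 1/10·h[1] + 1/10·h[3] + 1/5·h[4] + 3/10·h[5]
  h[4] = 1 + 1/10·h[0] + 1/5·h[1] + 1/10·h[3] + 1/5·h[4] + 3/10·h[5]
  h[5] = 1 + 1/10·h[0] + 1/10·h[1] + 3/10·h[3] + 1/10·h[4] + 1/5·h[5]
Solving the 5×5 linear system over states ≠ 2 gives exactly h = [89010/10867, 89910/10867, 0, 88120/10867, 88210/10867, 80020/10867] (h[2] = 0 is the target).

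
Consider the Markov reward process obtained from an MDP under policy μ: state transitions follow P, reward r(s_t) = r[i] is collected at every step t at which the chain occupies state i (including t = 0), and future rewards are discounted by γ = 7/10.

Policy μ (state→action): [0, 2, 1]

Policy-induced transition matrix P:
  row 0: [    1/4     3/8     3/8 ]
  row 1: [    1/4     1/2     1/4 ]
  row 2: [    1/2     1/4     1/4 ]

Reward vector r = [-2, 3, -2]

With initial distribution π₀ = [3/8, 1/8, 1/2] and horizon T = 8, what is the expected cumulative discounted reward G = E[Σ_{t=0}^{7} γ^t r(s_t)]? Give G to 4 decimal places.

t=0: π = [0.3750, 0.1250, 0.5000], E[r] = -1.3750, γ^t·E[r] = -1.375000, running G = -1.375000
t=1: π = [0.3750, 0.3281, 0.2969], E[r] = -0.3594, γ^t·E[r] = -0.251563, running G = -1.626563
t=2: π = [0.3242, 0.3789, 0.2969], E[r] = -0.1055, γ^t·E[r] = -0.051680, running G = -1.678242
t=3: π = [0.3242, 0.3853, 0.2905], E[r] = -0.0737, γ^t·E[r] = -0.025290, running G = -1.703532
t=4: π = [0.3226, 0.3868, 0.2905], E[r] = -0.0658, γ^t·E[r] = -0.015798, running G = -1.719329
t=5: π = [0.3226, 0.3870, 0.2903], E[r] = -0.0648, γ^t·E[r] = -0.010892, running G = -1.730221
t=6: π = [0.3226, 0.3871, 0.2903], E[r] = -0.0646, γ^t·E[r] = -0.007595, running G = -1.737816
t=7: π = [0.3226, 0.3871, 0.2903], E[r] = -0.0645, γ^t·E[r] = -0.005314, running G = -1.743130

G = -1.7431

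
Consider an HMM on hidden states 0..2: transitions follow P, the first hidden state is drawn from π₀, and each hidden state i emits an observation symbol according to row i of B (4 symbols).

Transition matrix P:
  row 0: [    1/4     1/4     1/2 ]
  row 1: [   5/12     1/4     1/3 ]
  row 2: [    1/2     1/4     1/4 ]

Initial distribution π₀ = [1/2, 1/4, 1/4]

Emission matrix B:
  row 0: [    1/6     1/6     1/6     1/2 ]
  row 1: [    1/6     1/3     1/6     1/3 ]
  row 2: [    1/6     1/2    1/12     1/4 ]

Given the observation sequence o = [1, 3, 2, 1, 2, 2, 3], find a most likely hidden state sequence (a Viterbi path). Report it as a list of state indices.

t=0: δ = [8.333e-02, 8.333e-02, 1.250e-01]  (obs o_0=1)
t=1: δ = [3.125e-02, 1.042e-02, 1.042e-02]  ψ = [2, 2, 0]  (obs o_1=3)
t=2: δ = [1.302e-03, 1.302e-03, 1.302e-03]  ψ = [0, 0, 0]  (obs o_2=2)
t=3: δ = [1.085e-04, 1.085e-04, 3.255e-04]  ψ = [2, 0, 0]  (obs o_3=1)
t=4: δ = [2.713e-05, 1.356e-05, 6.782e-06]  ψ = [2, 2, 2]  (obs o_4=2)
t=5: δ = [1.130e-06, 1.130e-06, 1.130e-06]  ψ = [0, 0, 0]  (obs o_5=2)
t=6: δ = [2.826e-07, 9.419e-08, 1.413e-07]  ψ = [2, 0, 0]  (obs o_6=3)
backtrack: best end state = 0; path = [2, 0, 0, 2, 0, 2, 0]

path = [2, 0, 0, 2, 0, 2, 0]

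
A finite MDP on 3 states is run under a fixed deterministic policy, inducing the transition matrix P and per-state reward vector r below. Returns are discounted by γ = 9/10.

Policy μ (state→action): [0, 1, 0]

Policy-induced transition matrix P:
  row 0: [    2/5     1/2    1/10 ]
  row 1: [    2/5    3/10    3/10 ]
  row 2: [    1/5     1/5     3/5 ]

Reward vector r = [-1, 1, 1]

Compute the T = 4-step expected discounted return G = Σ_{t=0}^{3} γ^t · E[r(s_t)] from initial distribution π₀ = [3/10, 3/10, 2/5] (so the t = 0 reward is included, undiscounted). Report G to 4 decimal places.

t=0: π = [0.3000, 0.3000, 0.4000], E[r] = 0.4000, γ^t·E[r] = 0.400000, running G = 0.400000
t=1: π = [0.3200, 0.3200, 0.3600], E[r] = 0.3600, γ^t·E[r] = 0.324000, running G = 0.724000
t=2: π = [0.3280, 0.3280, 0.3440], E[r] = 0.3440, γ^t·E[r] = 0.278640, running G = 1.002640
t=3: π = [0.3312, 0.3312, 0.3376], E[r] = 0.3376, γ^t·E[r] = 0.246110, running G = 1.248750

G = 1.2488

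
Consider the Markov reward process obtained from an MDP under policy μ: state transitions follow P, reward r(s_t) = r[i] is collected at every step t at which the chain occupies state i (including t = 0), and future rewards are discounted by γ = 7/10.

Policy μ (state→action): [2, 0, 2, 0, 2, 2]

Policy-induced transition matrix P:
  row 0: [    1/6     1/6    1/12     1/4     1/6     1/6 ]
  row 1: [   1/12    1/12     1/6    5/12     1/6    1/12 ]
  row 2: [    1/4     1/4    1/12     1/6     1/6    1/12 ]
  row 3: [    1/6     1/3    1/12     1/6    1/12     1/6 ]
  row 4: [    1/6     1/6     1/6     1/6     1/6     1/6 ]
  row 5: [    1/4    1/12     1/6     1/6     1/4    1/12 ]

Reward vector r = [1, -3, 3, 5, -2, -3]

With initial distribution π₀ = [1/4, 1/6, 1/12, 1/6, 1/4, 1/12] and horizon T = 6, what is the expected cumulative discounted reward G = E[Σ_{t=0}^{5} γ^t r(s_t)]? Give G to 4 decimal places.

G = 0.8739

t=0: π = [0.2500, 0.1667, 0.0833, 0.1667, 0.2500, 0.0833], E[r] = 0.0833, γ^t·E[r] = 0.083333, running G = 0.083333
t=1: π = [0.1667, 0.1806, 0.1250, 0.2292, 0.1597, 0.1389], E[r] = 0.4097, γ^t·E[r] = 0.286806, running G = 0.370139
t=2: π = [0.1736, 0.1887, 0.1233, 0.2257, 0.1591, 0.1296], E[r] = 0.3987, γ^t·E[r] = 0.195376, running G = 0.565515
t=3: π = [0.1720, 0.1880, 0.1231, 0.2283, 0.1587, 0.1299], E[r] = 0.4118, γ^t·E[r] = 0.141263, running G = 0.706778
t=4: π = [0.1721, 0.1885, 0.1230, 0.2280, 0.1585, 0.1299], E[r] = 0.4091, γ^t·E[r] = 0.098234, running G = 0.805012
t=5: π = [0.1720, 0.1884, 0.1231, 0.2281, 0.1585, 0.1299], E[r] = 0.4101, γ^t·E[r] = 0.068926, running G = 0.873938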